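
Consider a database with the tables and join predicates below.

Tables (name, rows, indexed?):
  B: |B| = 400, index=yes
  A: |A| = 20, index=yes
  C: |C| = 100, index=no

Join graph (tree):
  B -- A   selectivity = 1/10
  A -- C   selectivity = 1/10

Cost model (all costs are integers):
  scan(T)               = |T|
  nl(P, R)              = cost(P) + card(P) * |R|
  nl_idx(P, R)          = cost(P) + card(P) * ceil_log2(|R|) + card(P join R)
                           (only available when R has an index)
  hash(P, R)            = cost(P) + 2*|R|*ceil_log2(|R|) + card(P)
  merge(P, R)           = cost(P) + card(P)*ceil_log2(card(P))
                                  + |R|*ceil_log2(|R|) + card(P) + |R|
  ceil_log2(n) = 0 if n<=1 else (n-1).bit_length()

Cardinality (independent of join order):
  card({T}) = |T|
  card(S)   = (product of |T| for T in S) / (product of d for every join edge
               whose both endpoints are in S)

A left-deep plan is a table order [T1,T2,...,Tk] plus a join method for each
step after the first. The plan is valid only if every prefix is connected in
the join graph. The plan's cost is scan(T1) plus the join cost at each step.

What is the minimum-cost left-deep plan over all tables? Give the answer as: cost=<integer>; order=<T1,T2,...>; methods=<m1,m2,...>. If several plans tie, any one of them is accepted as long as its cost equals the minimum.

Selinger DP (subsets sized 1..n):
  {B}: scan cost=400, card=400
  {A}: scan cost=20, card=20
  {C}: scan cost=100, card=100
  {AB}: card=800; try (B,nl_idx)→1000, (A,hash)→1000, (A,nl_idx)→3200, (B,merge)→4140, (A,merge)→4520, (B,hash)→7240 …(+2); best=1000 via (B,nl_idx)
  {AC}: card=200; try (A,hash)→400, (A,nl_idx)→800, (C,merge)→940, (A,merge)→1020, (C,hash)→1440, (C,nl)→2020 …(+1); best=400 via (A,hash)
  {ABC}: card=8000; try (C,hash)→3200, (B,merge)→6200, (B,hash)→7800, (B,nl_idx)→10200, (C,merge)→10600, (B,nl)→80400 …(+1); best=3200 via (C,hash)

cost=3200; order=A,B,C; methods=nl_idx,hash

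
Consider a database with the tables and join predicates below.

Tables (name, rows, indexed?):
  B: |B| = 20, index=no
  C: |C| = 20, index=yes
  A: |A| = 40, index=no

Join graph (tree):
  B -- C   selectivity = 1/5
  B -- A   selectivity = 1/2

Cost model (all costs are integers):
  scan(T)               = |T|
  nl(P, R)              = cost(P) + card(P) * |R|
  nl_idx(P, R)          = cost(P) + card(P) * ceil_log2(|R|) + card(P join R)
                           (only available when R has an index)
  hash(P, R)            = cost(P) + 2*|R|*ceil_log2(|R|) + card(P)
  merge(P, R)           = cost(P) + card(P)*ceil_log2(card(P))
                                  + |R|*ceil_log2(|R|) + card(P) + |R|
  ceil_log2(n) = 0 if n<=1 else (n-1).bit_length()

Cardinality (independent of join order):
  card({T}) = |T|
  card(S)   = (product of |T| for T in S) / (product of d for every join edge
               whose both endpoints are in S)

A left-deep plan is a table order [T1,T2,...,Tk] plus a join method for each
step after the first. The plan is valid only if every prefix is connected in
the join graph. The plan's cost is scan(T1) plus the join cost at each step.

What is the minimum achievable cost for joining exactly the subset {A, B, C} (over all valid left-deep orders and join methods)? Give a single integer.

760

Selinger DP over subsets of {A,B,C}:
  {B}: scan cost=20, card=20
  {C}: scan cost=20, card=20
  {A}: scan cost=40, card=40
  {BC}: card=80; try (C,nl_idx)→200, (C,hash)→240, (B,hash)→240, (C,merge)→260, (B,merge)→260, (C,nl)→420 …(+1); best=200 via (C,nl_idx)
  {AB}: card=400; try (B,hash)→280, (A,merge)→420, (B,merge)→440, (A,hash)→520, (A,nl)→820, (B,nl)→840; best=280 via (B,hash)
  {ABC}: card=1600; try (A,hash)→760, (C,hash)→880, (A,merge)→1120, (A,nl)→3400, (C,nl_idx)→3880, (C,merge)→4400 …(+1); best=760 via (A,hash)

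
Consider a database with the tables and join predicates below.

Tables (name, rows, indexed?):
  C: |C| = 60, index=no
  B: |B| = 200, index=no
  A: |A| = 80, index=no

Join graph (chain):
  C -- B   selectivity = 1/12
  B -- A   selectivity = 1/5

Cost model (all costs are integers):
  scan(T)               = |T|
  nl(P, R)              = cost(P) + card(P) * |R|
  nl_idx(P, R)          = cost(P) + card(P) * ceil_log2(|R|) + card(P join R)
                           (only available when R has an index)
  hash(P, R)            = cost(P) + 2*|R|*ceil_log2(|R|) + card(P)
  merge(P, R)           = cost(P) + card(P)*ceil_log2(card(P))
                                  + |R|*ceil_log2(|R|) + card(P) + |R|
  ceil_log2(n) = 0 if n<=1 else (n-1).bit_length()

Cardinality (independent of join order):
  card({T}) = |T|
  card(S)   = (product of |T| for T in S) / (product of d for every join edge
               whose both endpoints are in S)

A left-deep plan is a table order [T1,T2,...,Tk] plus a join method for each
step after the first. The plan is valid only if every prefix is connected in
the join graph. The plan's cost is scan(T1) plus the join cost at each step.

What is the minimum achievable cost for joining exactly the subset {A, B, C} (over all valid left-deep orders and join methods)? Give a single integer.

3240

Selinger DP over subsets of {A,B,C}:
  {C}: scan cost=60, card=60
  {B}: scan cost=200, card=200
  {A}: scan cost=80, card=80
  {BC}: card=1000; try (C,hash)→1120, (B,merge)→2280, (C,merge)→2420, (B,hash)→3320, (B,nl)→12060, (C,nl)→12200; best=1120 via (C,hash)
  {AB}: card=3200; try (A,hash)→1520, (B,merge)→2520, (A,merge)→2640, (B,hash)→3360, (B,nl)→16080, (A,nl)→16200; best=1520 via (A,hash)
  {ABC}: card=16000; try (A,hash)→3240, (C,hash)→5440, (A,merge)→12760, (C,merge)→43540, (A,nl)→81120, (C,nl)→193520; best=3240 via (A,hash)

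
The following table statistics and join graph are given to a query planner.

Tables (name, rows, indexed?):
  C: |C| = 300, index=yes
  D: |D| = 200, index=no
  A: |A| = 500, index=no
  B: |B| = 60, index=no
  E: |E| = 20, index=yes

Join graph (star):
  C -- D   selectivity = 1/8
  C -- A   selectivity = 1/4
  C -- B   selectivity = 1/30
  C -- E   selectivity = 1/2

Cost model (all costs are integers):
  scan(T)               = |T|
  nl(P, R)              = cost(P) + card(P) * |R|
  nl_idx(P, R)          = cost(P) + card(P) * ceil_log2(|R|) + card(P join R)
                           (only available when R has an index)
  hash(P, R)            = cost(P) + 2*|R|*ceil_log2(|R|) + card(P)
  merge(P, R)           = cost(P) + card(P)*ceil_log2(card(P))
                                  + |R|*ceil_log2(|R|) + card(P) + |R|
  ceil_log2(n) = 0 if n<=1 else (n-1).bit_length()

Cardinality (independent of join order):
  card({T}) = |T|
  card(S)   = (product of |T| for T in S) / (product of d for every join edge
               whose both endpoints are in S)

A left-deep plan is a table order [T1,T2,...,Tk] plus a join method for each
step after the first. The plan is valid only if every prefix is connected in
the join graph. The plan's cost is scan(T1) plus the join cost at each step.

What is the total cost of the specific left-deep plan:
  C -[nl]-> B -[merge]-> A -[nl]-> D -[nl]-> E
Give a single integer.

52529900

step 1: scan C: cost=300, card=300
step 2: join B via nl
    card(P join B) = 300*60/(30) = 600
    cost = 300 + 300*60 = 18300
step 3: join A via merge
    card(P join A) = 600*500/(4) = 75000
    cost = 18300 + 600*10 + 500*9 + 600 + 500 = 29900
step 4: join D via nl
    card(P join D) = 75000*200/(8) = 1875000
    cost = 29900 + 75000*200 = 15029900
step 5: join E via nl
    card(P join E) = 1875000*20/(2) = 18750000
    cost = 15029900 + 1875000*20 = 52529900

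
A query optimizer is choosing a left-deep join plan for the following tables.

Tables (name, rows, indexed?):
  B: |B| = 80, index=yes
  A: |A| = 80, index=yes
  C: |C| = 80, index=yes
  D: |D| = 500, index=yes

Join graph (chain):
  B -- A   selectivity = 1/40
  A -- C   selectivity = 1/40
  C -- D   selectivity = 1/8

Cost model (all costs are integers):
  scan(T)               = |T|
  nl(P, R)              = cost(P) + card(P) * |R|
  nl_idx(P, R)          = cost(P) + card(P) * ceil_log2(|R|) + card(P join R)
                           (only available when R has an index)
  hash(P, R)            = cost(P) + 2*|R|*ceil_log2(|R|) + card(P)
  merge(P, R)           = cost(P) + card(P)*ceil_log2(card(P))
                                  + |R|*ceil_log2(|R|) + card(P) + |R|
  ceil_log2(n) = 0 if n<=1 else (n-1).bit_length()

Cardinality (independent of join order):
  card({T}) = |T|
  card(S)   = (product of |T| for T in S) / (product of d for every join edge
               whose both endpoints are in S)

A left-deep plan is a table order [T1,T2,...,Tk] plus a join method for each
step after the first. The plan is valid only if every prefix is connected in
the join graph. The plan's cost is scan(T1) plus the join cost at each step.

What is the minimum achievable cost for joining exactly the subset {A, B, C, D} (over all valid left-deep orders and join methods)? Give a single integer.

10280

Selinger DP over subsets of {A,B,C,D}:
  {B}: scan cost=80, card=80
  {A}: scan cost=80, card=80
  {C}: scan cost=80, card=80
  {D}: scan cost=500, card=500
  {AB}: card=160; try (B,nl_idx)→800, (A,nl_idx)→800, (B,hash)→1280, (A,hash)→1280, (B,merge)→1360, (A,merge)→1360 …(+2); best=800 via (B,nl_idx)
  {AC}: card=160; try (C,nl_idx)→800, (A,nl_idx)→800, (C,hash)→1280, (A,hash)→1280, (C,merge)→1360, (A,merge)→1360 …(+2); best=800 via (C,nl_idx)
  {CD}: card=5000; try (C,hash)→2120, (D,merge)→5720, (D,nl_idx)→5800, (C,merge)→6140, (C,nl_idx)→9000, (D,hash)→9160 …(+2); best=2120 via (C,hash)
  {ABC}: card=320; try (C,hash)→2080, (B,hash)→2080, (C,nl_idx)→2240, (B,nl_idx)→2240, (C,merge)→2880, (B,merge)→2880 …(+2); best=2080 via (C,hash)
  {ACD}: card=10000; try (D,merge)→7240, (A,hash)→8240, (D,hash)→9960, (D,nl_idx)→12240, (A,nl_idx)→47120, (A,merge)→72760 …(+2); best=7240 via (D,merge)
  {ABCD}: card=20000; try (D,merge)→10280, (D,hash)→11400, (B,hash)→18360, (D,nl_idx)→24960, (B,nl_idx)→97240, (B,merge)→157880 …(+2); best=10280 via (D,merge)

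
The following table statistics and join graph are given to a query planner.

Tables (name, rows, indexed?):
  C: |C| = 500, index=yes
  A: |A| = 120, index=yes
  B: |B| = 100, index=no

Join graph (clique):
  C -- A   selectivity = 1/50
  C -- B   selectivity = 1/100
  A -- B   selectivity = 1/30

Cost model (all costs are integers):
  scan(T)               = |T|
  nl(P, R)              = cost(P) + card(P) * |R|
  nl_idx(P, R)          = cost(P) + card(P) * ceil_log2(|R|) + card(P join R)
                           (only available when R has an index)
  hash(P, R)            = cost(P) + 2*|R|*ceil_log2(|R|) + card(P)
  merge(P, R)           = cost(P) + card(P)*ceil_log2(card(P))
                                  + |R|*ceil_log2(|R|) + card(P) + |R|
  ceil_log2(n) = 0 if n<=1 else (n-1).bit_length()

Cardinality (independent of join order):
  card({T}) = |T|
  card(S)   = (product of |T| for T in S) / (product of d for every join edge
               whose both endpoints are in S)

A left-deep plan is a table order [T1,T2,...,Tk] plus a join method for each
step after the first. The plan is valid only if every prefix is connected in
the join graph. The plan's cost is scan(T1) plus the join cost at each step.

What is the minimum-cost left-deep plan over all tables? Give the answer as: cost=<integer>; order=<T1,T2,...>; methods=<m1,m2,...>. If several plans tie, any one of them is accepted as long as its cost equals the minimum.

cost=3680; order=B,C,A; methods=nl_idx,hash

Selinger DP (subsets sized 1..n):
  {C}: scan cost=500, card=500
  {A}: scan cost=120, card=120
  {B}: scan cost=100, card=100
  {AC}: card=1200; try (C,nl_idx)→2400, (A,hash)→2680, (A,nl_idx)→5200, (C,merge)→6080, (A,merge)→6460, (C,hash)→9240 …(+2); best=2400 via (C,nl_idx)
  {BC}: card=500; try (C,nl_idx)→1500, (B,hash)→2400, (C,merge)→5900, (B,merge)→6300, (C,hash)→9200, (C,nl)→50100 …(+1); best=1500 via (C,nl_idx)
  {AB}: card=400; try (A,nl_idx)→1200, (B,hash)→1640, (A,merge)→1860, (B,merge)→1880, (A,hash)→1880, (A,nl)→12100 …(+1); best=1200 via (A,nl_idx)
  {ABC}: card=40; try (A,hash)→3680, (C,nl_idx)→4840, (B,hash)→5000, (A,nl_idx)→5040, (A,merge)→7460, (C,merge)→10200 …(+5); best=3680 via (A,hash)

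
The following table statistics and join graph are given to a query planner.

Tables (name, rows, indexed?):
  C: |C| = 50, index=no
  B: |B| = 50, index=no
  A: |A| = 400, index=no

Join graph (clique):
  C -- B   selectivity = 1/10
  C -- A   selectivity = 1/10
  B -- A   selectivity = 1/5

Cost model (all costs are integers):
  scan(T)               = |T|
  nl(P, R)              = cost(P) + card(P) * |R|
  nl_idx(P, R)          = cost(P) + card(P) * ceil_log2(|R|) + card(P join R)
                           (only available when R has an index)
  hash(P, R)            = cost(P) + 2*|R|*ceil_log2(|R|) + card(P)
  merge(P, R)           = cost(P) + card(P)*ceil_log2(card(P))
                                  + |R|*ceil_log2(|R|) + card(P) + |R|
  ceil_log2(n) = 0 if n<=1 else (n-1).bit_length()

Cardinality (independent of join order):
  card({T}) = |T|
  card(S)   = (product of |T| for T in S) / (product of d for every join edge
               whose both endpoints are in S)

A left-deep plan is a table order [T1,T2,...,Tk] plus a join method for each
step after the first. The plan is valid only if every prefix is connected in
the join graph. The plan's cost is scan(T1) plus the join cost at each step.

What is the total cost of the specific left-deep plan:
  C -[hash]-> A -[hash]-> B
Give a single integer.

9900

step 1: scan C: cost=50, card=50
step 2: join A via hash
    card(P join A) = 50*400/(10) = 2000
    cost = 50 + 2*400*9 + 50 = 7300
step 3: join B via hash
    card(P join B) = 2000*50/(10*5) = 2000
    cost = 7300 + 2*50*6 + 2000 = 9900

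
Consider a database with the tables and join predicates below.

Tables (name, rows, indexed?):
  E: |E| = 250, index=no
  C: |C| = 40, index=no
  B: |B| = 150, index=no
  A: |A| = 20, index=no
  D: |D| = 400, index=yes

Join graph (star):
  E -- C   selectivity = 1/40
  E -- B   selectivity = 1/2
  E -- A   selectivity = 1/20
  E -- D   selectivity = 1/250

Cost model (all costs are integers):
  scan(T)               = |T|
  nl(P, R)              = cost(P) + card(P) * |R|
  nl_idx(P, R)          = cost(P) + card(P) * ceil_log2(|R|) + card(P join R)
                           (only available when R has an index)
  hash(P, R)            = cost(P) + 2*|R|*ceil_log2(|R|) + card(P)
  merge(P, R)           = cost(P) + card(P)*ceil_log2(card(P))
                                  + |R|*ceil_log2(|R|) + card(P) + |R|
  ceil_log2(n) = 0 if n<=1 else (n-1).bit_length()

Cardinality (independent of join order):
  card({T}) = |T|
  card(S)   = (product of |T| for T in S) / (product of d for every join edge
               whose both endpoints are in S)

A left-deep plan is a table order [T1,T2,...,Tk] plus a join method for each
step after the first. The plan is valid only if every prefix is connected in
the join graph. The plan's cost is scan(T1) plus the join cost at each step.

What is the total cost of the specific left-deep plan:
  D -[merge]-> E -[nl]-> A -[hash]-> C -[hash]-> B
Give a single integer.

18330

step 1: scan D: cost=400, card=400
step 2: join E via merge
    card(P join E) = 400*250/(250) = 400
    cost = 400 + 400*9 + 250*8 + 400 + 250 = 6650
step 3: join A via nl
    card(P join A) = 400*20/(20) = 400
    cost = 6650 + 400*20 = 14650
step 4: join C via hash
    card(P join C) = 400*40/(40) = 400
    cost = 14650 + 2*40*6 + 400 = 15530
step 5: join B via hash
    card(P join B) = 400*150/(2) = 30000
    cost = 15530 + 2*150*8 + 400 = 18330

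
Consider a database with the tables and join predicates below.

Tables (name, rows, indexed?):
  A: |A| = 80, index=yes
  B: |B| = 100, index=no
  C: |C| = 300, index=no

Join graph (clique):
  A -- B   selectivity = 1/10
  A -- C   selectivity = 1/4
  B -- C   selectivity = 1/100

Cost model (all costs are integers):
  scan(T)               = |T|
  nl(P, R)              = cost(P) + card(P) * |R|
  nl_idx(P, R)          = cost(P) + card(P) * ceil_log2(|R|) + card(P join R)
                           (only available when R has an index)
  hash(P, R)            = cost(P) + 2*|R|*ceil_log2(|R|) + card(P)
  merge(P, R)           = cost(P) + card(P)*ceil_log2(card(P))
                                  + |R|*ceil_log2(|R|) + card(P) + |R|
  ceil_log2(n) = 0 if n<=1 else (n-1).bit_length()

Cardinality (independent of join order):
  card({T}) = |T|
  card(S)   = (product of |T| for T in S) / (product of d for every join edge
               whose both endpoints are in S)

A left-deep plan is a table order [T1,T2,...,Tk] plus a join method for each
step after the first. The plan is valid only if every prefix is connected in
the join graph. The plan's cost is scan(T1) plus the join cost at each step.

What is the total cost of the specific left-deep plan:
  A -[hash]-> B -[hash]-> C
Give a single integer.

7760

step 1: scan A: cost=80, card=80
step 2: join B via hash
    card(P join B) = 80*100/(10) = 800
    cost = 80 + 2*100*7 + 80 = 1560
step 3: join C via hash
    card(P join C) = 800*300/(4*100) = 600
    cost = 1560 + 2*300*9 + 800 = 7760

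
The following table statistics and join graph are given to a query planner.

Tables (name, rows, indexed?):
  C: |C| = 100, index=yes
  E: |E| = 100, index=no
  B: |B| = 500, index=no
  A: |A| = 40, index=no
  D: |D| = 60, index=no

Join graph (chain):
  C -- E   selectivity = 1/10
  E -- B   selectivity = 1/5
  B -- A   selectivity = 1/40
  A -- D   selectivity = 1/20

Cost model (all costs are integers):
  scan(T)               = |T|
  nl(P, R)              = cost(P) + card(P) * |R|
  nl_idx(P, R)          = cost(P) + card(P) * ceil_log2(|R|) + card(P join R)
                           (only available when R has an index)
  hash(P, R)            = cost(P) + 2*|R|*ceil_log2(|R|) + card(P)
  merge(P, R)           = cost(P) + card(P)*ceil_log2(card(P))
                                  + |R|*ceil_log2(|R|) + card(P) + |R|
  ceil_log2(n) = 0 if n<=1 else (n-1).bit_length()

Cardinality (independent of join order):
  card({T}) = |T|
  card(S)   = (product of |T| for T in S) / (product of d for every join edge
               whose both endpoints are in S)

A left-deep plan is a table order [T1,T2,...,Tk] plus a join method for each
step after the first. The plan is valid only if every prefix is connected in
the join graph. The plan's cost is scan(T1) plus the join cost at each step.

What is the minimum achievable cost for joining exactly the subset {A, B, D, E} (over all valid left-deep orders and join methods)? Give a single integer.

Selinger DP over subsets of {A,B,D,E}:
  {E}: scan cost=100, card=100
  {B}: scan cost=500, card=500
  {A}: scan cost=40, card=40
  {D}: scan cost=60, card=60
  {BE}: card=10000; try (E,hash)→2400, (B,merge)→5900, (E,merge)→6300, (B,hash)→9200, (B,nl)→50100, (E,nl)→50500; best=2400 via (E,hash)
  {AB}: card=500; try (A,hash)→1480, (B,merge)→5320, (A,merge)→5780, (B,hash)→9080, (B,nl)→20040, (A,nl)→20500; best=1480 via (A,hash)
  {AD}: card=120; try (A,hash)→600, (D,merge)→740, (A,merge)→760, (D,hash)→800, (D,nl)→2440, (A,nl)→2460; best=600 via (A,hash)
  {ABE}: card=10000; try (E,hash)→3380, (E,merge)→7280, (A,hash)→12880, (E,nl)→51480, (A,merge)→152680, (A,nl)→402400; best=3380 via (E,hash)
  {ABD}: card=1500; try (D,hash)→2700, (B,merge)→6560, (D,merge)→6900, (B,hash)→9720, (D,nl)→31480, (B,nl)→60600; best=2700 via (D,hash)
  {ABDE}: card=30000; try (E,hash)→5600, (D,hash)→14100, (E,merge)→21500, (E,nl)→152700, (D,merge)→153800, (D,nl)→603380; best=5600 via (E,hash)

5600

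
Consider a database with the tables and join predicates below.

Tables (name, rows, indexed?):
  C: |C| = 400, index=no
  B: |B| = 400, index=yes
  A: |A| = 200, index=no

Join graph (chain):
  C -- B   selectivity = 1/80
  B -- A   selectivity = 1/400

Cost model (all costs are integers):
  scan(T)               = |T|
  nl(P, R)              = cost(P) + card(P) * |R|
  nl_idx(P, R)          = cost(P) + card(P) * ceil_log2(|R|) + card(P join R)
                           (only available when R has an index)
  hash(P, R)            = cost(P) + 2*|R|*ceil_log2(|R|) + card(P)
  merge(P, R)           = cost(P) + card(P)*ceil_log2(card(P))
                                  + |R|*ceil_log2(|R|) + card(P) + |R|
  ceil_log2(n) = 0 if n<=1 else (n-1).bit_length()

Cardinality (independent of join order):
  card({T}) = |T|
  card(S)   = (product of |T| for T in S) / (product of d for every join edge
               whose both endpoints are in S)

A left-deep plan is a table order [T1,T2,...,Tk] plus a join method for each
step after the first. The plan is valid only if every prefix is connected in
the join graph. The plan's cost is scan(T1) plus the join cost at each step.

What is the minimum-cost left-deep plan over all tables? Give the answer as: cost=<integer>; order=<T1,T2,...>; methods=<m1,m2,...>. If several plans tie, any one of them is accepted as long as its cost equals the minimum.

cost=8000; order=A,B,C; methods=nl_idx,merge

Selinger DP (subsets sized 1..n):
  {C}: scan cost=400, card=400
  {B}: scan cost=400, card=400
  {A}: scan cost=200, card=200
  {BC}: card=2000; try (B,nl_idx)→6000, (C,hash)→8000, (B,hash)→8000, (C,merge)→8400, (B,merge)→8400, (C,nl)→160400 …(+1); best=6000 via (B,nl_idx)
  {AB}: card=200; try (B,nl_idx)→2200, (A,hash)→4000, (B,merge)→6000, (A,merge)→6200, (B,hash)→7600, (B,nl)→80200 …(+1); best=2200 via (B,nl_idx)
  {ABC}: card=1000; try (C,merge)→8000, (C,hash)→9600, (A,hash)→11200, (A,merge)→31800, (C,nl)→82200, (A,nl)→406000; best=8000 via (C,merge)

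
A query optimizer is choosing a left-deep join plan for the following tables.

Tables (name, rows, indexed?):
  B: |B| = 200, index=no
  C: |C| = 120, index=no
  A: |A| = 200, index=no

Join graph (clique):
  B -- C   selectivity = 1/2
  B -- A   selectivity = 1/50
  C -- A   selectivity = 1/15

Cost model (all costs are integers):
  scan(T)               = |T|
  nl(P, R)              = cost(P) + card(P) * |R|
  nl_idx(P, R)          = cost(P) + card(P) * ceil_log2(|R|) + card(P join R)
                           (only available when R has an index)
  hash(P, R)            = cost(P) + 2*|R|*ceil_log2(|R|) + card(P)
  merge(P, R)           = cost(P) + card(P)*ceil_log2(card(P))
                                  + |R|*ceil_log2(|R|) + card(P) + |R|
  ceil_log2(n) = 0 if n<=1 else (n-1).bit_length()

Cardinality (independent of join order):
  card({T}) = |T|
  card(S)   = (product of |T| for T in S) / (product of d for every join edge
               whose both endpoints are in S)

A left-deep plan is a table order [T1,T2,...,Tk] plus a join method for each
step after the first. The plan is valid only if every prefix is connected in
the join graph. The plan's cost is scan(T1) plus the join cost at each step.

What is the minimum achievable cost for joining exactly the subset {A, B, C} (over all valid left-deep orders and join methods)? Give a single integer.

Selinger DP over subsets of {A,B,C}:
  {B}: scan cost=200, card=200
  {C}: scan cost=120, card=120
  {A}: scan cost=200, card=200
  {BC}: card=12000; try (C,hash)→2080, (B,merge)→2880, (C,merge)→2960, (B,hash)→3440, (B,nl)→24120, (C,nl)→24200; best=2080 via (C,hash)
  {AB}: card=800; try (B,hash)→3600, (A,hash)→3600, (B,merge)→3800, (A,merge)→3800, (B,nl)→40200, (A,nl)→40200; best=3600 via (B,hash)
  {AC}: card=1600; try (C,hash)→2080, (A,merge)→2880, (C,merge)→2960, (A,hash)→3440, (A,nl)→24120, (C,nl)→24200; best=2080 via (C,hash)
  {ABC}: card=3200; try (C,hash)→6080, (B,hash)→6880, (C,merge)→13360, (A,hash)→17280, (B,merge)→23080, (C,nl)→99600 …(+3); best=6080 via (C,hash)

6080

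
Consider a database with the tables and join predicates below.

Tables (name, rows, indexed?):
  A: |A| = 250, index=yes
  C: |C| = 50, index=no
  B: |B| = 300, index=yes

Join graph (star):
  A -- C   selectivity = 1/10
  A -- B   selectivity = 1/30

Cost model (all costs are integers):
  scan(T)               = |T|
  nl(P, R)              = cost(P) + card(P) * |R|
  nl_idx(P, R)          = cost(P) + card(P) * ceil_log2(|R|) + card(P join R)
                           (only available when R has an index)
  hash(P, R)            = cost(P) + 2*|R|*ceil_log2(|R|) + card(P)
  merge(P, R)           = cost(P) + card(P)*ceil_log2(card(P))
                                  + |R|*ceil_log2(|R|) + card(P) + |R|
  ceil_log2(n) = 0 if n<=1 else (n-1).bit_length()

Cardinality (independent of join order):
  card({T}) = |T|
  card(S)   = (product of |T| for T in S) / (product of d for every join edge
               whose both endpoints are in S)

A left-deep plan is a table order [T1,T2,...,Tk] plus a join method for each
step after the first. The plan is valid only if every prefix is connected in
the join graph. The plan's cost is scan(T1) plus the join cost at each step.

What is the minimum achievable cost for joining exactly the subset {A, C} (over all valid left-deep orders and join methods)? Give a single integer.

1100

Selinger DP over subsets of {A,C}:
  {A}: scan cost=250, card=250
  {C}: scan cost=50, card=50
  {AC}: card=1250; try (C,hash)→1100, (A,nl_idx)→1700, (A,merge)→2650, (C,merge)→2850, (A,hash)→4100, (A,nl)→12550 …(+1); best=1100 via (C,hash)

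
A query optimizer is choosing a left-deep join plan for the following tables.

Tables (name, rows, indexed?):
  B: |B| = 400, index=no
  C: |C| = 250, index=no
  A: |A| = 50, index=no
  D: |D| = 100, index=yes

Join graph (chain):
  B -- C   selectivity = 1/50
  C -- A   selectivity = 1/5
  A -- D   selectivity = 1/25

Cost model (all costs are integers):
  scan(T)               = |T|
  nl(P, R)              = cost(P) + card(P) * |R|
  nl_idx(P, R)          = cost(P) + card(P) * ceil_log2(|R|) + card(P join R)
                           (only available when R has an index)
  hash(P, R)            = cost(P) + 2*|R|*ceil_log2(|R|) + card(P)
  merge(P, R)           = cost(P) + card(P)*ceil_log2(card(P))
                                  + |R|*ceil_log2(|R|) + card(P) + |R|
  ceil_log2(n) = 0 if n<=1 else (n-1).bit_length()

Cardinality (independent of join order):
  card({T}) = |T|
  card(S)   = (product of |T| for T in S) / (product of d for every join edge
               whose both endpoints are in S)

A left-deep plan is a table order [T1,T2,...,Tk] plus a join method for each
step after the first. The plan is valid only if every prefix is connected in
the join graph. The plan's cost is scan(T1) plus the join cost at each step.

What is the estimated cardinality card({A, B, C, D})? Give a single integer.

80000

Tables in S: A(50), B(400), C(250), D(100)
Edges inside S: B-C(d=50), C-A(d=5), A-D(d=25)
numerator = 50 * 400 * 250 * 100 = 500000000
denominator = 50 * 5 * 25 = 6250
card(S) = 500000000 / 6250 = 80000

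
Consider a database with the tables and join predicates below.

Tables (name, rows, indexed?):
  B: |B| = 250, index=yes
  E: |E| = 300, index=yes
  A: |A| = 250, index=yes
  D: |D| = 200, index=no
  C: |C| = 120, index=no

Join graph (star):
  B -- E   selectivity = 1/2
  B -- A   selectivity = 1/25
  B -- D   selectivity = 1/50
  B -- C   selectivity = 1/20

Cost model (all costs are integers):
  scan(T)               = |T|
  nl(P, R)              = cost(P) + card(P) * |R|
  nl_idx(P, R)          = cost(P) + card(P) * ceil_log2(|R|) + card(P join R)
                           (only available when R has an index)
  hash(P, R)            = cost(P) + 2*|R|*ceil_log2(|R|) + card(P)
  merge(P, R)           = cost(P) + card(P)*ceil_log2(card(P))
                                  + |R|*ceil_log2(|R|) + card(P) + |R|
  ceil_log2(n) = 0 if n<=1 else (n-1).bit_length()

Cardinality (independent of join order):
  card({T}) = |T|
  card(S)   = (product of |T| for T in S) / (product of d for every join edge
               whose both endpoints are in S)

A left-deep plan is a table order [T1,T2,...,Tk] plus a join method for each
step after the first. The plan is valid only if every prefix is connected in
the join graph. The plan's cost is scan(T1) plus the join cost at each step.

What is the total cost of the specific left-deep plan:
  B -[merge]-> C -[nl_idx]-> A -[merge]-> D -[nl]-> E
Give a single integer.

step 1: scan B: cost=250, card=250
step 2: join C via merge
    card(P join C) = 250*120/(20) = 1500
    cost = 250 + 250*8 + 120*7 + 250 + 120 = 3460
step 3: join A via nl_idx
    card(P join A) = 1500*250/(25) = 15000
    cost = 3460 + 1500*8 + 15000 = 30460
step 4: join D via merge
    card(P join D) = 15000*200/(50) = 60000
    cost = 30460 + 15000*14 + 200*8 + 15000 + 200 = 257260
step 5: join E via nl
    card(P join E) = 60000*300/(2) = 9000000
    cost = 257260 + 60000*300 = 18257260

18257260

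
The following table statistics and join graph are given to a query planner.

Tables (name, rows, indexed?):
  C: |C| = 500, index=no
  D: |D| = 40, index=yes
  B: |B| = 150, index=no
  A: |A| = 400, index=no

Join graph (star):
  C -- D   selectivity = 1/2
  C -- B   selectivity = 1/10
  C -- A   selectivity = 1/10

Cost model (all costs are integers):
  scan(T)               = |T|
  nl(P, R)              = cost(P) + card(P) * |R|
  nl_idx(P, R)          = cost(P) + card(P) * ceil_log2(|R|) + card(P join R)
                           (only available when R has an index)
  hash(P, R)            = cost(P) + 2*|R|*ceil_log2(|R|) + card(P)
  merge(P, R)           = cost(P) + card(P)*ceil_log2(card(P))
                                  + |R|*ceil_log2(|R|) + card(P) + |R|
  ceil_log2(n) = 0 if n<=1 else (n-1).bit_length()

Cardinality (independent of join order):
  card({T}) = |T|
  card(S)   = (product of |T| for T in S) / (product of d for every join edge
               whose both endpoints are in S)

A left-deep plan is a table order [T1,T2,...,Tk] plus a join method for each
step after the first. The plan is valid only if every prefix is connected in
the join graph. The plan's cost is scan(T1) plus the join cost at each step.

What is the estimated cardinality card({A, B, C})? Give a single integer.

Tables in S: A(400), B(150), C(500)
Edges inside S: C-B(d=10), C-A(d=10)
numerator = 400 * 150 * 500 = 30000000
denominator = 10 * 10 = 100
card(S) = 30000000 / 100 = 300000

300000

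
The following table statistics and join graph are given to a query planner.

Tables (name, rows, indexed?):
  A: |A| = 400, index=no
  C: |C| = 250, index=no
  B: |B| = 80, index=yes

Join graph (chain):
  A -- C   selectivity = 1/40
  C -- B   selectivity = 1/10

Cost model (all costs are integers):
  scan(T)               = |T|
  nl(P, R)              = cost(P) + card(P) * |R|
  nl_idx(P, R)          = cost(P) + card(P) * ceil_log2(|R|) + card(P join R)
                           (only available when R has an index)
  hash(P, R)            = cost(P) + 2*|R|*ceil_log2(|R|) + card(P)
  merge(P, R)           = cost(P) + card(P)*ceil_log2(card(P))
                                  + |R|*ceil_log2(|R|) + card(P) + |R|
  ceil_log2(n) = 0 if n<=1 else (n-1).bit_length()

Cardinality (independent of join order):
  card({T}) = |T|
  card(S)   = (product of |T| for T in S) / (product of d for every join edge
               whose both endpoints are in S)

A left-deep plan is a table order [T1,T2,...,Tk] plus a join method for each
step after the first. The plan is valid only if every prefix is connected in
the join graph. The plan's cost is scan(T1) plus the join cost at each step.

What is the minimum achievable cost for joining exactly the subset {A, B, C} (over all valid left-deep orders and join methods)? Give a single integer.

8420

Selinger DP over subsets of {A,B,C}:
  {A}: scan cost=400, card=400
  {C}: scan cost=250, card=250
  {B}: scan cost=80, card=80
  {AC}: card=2500; try (C,hash)→4800, (A,merge)→6500, (C,merge)→6650, (A,hash)→7700, (A,nl)→100250, (C,nl)→100400; best=4800 via (C,hash)
  {BC}: card=2000; try (B,hash)→1620, (C,merge)→2970, (B,merge)→3140, (B,nl_idx)→4000, (C,hash)→4160, (C,nl)→20080 …(+1); best=1620 via (B,hash)
  {ABC}: card=20000; try (B,hash)→8420, (A,hash)→10820, (A,merge)→29620, (B,merge)→37940, (B,nl_idx)→42300, (B,nl)→204800 …(+1); best=8420 via (B,hash)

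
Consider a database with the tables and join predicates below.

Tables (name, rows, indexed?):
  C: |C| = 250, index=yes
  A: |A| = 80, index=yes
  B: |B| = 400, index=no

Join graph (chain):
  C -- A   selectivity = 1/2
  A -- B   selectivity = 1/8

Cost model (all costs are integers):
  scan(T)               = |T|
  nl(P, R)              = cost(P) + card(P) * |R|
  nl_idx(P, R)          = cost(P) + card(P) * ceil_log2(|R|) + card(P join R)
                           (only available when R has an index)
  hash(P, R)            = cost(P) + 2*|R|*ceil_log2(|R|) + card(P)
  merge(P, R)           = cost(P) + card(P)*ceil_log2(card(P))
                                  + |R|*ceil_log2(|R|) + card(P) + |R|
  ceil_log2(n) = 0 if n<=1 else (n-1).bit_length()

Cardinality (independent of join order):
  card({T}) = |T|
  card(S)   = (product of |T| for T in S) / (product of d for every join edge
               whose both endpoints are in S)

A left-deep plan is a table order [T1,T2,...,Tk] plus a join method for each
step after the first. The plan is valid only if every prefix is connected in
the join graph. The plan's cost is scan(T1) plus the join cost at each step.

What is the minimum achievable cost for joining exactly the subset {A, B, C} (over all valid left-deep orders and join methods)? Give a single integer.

9920

Selinger DP over subsets of {A,B,C}:
  {C}: scan cost=250, card=250
  {A}: scan cost=80, card=80
  {B}: scan cost=400, card=400
  {AC}: card=10000; try (A,hash)→1620, (C,merge)→2970, (A,merge)→3140, (C,hash)→4160, (C,nl_idx)→10720, (A,nl_idx)→12000 …(+2); best=1620 via (A,hash)
  {AB}: card=4000; try (A,hash)→1920, (B,merge)→4720, (A,merge)→5040, (A,nl_idx)→7200, (B,hash)→7360, (B,nl)→32080 …(+1); best=1920 via (A,hash)
  {ABC}: card=500000; try (C,hash)→9920, (B,hash)→18820, (C,merge)→56170, (B,merge)→155620, (C,nl_idx)→533920, (C,nl)→1001920 …(+1); best=9920 via (C,hash)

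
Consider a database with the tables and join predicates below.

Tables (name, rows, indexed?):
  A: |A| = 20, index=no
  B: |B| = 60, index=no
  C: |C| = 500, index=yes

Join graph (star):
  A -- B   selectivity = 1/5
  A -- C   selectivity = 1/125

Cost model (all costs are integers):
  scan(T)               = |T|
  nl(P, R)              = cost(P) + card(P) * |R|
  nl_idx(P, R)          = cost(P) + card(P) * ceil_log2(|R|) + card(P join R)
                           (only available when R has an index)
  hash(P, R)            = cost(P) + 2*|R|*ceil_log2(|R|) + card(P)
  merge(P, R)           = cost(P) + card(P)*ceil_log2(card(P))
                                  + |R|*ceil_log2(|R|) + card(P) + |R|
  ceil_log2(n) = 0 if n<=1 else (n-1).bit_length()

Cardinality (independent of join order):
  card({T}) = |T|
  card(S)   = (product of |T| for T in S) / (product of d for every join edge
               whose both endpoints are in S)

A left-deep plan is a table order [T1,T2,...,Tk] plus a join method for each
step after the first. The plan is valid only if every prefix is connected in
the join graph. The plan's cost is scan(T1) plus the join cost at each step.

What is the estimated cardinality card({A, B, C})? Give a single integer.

960

Tables in S: A(20), B(60), C(500)
Edges inside S: A-B(d=5), A-C(d=125)
numerator = 20 * 60 * 500 = 600000
denominator = 5 * 125 = 625
card(S) = 600000 / 625 = 960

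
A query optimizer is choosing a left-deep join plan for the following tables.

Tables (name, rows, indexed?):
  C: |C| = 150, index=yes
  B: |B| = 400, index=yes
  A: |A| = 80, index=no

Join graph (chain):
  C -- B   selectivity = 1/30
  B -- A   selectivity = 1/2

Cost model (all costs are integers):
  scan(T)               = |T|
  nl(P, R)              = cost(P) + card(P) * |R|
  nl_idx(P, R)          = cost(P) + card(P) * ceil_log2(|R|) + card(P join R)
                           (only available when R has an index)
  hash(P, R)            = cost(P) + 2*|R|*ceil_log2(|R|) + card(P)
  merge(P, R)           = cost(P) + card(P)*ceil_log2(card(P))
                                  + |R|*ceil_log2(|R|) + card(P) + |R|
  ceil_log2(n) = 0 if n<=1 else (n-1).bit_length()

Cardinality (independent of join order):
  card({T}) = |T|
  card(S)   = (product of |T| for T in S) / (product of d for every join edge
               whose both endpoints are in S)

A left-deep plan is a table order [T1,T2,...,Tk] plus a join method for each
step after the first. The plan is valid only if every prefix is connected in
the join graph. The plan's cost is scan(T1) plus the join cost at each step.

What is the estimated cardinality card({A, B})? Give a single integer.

Tables in S: A(80), B(400)
Edges inside S: B-A(d=2)
numerator = 80 * 400 = 32000
denominator = 2 = 2
card(S) = 32000 / 2 = 16000

16000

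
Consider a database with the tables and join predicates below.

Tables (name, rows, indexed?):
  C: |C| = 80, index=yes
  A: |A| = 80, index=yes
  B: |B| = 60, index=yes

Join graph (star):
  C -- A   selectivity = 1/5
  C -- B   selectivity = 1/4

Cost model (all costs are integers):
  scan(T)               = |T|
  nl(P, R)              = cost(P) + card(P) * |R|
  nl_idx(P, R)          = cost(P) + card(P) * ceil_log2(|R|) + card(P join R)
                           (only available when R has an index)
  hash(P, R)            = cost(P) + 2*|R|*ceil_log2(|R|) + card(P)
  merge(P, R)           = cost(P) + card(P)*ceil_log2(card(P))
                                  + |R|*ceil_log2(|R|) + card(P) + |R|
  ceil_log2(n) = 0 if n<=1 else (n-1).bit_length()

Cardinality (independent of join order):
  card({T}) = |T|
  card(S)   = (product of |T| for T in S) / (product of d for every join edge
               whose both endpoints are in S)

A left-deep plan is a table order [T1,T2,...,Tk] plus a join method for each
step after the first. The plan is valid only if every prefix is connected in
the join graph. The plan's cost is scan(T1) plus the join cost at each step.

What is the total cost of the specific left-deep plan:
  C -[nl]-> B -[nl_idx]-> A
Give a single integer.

32480

step 1: scan C: cost=80, card=80
step 2: join B via nl
    card(P join B) = 80*60/(4) = 1200
    cost = 80 + 80*60 = 4880
step 3: join A via nl_idx
    card(P join A) = 1200*80/(5) = 19200
    cost = 4880 + 1200*7 + 19200 = 32480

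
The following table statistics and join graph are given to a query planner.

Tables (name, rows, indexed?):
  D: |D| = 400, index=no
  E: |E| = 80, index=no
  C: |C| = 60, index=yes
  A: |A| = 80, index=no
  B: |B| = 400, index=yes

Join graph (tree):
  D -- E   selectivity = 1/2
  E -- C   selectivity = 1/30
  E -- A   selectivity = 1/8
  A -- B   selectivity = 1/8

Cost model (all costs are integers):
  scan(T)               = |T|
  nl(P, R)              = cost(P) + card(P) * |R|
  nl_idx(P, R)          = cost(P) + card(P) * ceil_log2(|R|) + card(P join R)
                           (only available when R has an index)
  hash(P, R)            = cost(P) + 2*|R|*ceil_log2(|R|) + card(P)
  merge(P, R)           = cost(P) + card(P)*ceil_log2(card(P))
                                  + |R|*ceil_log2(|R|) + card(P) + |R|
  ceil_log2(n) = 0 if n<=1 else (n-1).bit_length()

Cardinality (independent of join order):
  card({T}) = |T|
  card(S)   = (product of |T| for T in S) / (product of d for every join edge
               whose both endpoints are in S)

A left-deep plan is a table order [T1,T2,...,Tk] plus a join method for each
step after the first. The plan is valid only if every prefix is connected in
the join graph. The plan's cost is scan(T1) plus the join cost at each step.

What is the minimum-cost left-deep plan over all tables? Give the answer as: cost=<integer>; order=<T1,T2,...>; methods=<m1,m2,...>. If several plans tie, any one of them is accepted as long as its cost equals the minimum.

Selinger DP (subsets sized 1..n):
  {D}: scan cost=400, card=400
  {E}: scan cost=80, card=80
  {C}: scan cost=60, card=60
  {A}: scan cost=80, card=80
  {B}: scan cost=400, card=400
  {DE}: card=16000; try (E,hash)→1920, (D,merge)→4720, (E,merge)→5040, (D,hash)→7360, (D,nl)→32080, (E,nl)→32400; best=1920 via (E,hash)
  {CE}: card=160; try (C,nl_idx)→720, (C,hash)→880, (E,merge)→1120, (C,merge)→1140, (E,hash)→1240, (E,nl)→4860 …(+1); best=720 via (C,nl_idx)
  {AE}: card=800; try (E,hash)→1280, (A,hash)→1280, (E,merge)→1360, (A,merge)→1360, (E,nl)→6480, (A,nl)→6480; best=1280 via (E,hash)
  {AB}: card=4000; try (A,hash)→1920, (B,merge)→4720, (B,nl_idx)→4800, (A,merge)→5040, (B,hash)→7360, (B,nl)→32080 …(+1); best=1920 via (A,hash)
  {CDE}: card=32000; try (D,merge)→6160, (D,hash)→8080, (C,hash)→18640, (D,nl)→64720, (C,nl_idx)→129920, (C,merge)→242340 …(+1); best=6160 via (D,merge)
  {ADE}: card=160000; try (D,hash)→9280, (D,merge)→14080, (A,hash)→19040, (A,merge)→242560, (D,nl)→321280, (A,nl)→1281920; best=9280 via (D,hash)
  {ACE}: card=1600; try (A,hash)→2000, (C,hash)→2800, (A,merge)→2800, (C,nl_idx)→7680, (C,merge)→10500, (A,nl)→13520 …(+1); best=2000 via (A,hash)
  {ABE}: card=40000; try (E,hash)→7040, (B,hash)→9280, (B,merge)→14080, (B,nl_idx)→48480, (E,merge)→54560, (B,nl)→321280 …(+1); best=7040 via (E,hash)
  {ACDE}: card=320000; try (D,hash)→10800, (D,merge)→25200, (A,hash)→39280, (C,hash)→170000, (A,merge)→518800, (D,nl)→642000 …(+4); best=10800 via (D,hash)
  {ABDE}: card=8000000; try (D,hash)→54240, (B,hash)→176480, (D,merge)→691040, (B,merge)→3053280, (B,nl_idx)→9449280, (D,nl)→16007040 …(+1); best=54240 via (D,hash)
  {ABCE}: card=80000; try (B,hash)→10800, (B,merge)→25200, (C,hash)→47760, (B,nl_idx)→96400, (C,nl_idx)→327040, (B,nl)→642000 …(+2); best=10800 via (B,hash)
  {ABCDE}: card=16000000; try (D,hash)→98000, (B,hash)→338000, (D,merge)→1454800, (B,merge)→6414800, (C,hash)→8054960, (B,nl_idx)→18890800 …(+5); best=98000 via (D,hash)

cost=98000; order=E,C,A,B,D; methods=nl_idx,hash,hash,hash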